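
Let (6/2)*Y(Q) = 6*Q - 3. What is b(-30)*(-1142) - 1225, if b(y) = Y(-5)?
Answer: 11337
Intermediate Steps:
Y(Q) = -1 + 2*Q (Y(Q) = (6*Q - 3)/3 = (-3 + 6*Q)/3 = -1 + 2*Q)
b(y) = -11 (b(y) = -1 + 2*(-5) = -1 - 10 = -11)
b(-30)*(-1142) - 1225 = -11*(-1142) - 1225 = 12562 - 1225 = 11337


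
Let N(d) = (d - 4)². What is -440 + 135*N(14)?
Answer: 13060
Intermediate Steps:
N(d) = (-4 + d)²
-440 + 135*N(14) = -440 + 135*(-4 + 14)² = -440 + 135*10² = -440 + 135*100 = -440 + 13500 = 13060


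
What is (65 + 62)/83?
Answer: 127/83 ≈ 1.5301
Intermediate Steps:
(65 + 62)/83 = (1/83)*127 = 127/83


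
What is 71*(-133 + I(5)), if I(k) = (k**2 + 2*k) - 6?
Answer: -7384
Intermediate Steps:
I(k) = -6 + k**2 + 2*k
71*(-133 + I(5)) = 71*(-133 + (-6 + 5**2 + 2*5)) = 71*(-133 + (-6 + 25 + 10)) = 71*(-133 + 29) = 71*(-104) = -7384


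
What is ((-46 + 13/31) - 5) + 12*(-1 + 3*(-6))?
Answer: -8636/31 ≈ -278.58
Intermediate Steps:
((-46 + 13/31) - 5) + 12*(-1 + 3*(-6)) = ((-46 + 13*(1/31)) - 5) + 12*(-1 - 18) = ((-46 + 13/31) - 5) + 12*(-19) = (-1413/31 - 5) - 228 = -1568/31 - 228 = -8636/31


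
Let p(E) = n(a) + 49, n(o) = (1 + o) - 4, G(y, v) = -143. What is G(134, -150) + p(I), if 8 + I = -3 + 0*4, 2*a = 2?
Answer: -96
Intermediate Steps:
a = 1 (a = (1/2)*2 = 1)
I = -11 (I = -8 + (-3 + 0*4) = -8 + (-3 + 0) = -8 - 3 = -11)
n(o) = -3 + o
p(E) = 47 (p(E) = (-3 + 1) + 49 = -2 + 49 = 47)
G(134, -150) + p(I) = -143 + 47 = -96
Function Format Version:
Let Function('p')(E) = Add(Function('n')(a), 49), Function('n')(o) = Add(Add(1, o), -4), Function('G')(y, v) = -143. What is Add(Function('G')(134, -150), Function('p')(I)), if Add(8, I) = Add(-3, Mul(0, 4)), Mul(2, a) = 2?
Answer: -96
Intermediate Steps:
a = 1 (a = Mul(Rational(1, 2), 2) = 1)
I = -11 (I = Add(-8, Add(-3, Mul(0, 4))) = Add(-8, Add(-3, 0)) = Add(-8, -3) = -11)
Function('n')(o) = Add(-3, o)
Function('p')(E) = 47 (Function('p')(E) = Add(Add(-3, 1), 49) = Add(-2, 49) = 47)
Add(Function('G')(134, -150), Function('p')(I)) = Add(-143, 47) = -96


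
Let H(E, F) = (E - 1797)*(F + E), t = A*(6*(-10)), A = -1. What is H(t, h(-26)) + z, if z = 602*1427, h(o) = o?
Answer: 799996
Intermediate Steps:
z = 859054
t = 60 (t = -6*(-10) = -1*(-60) = 60)
H(E, F) = (-1797 + E)*(E + F)
H(t, h(-26)) + z = (60**2 - 1797*60 - 1797*(-26) + 60*(-26)) + 859054 = (3600 - 107820 + 46722 - 1560) + 859054 = -59058 + 859054 = 799996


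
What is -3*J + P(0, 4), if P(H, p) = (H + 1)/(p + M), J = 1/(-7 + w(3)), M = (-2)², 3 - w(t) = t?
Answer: 31/56 ≈ 0.55357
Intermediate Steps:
w(t) = 3 - t
M = 4
J = -⅐ (J = 1/(-7 + (3 - 1*3)) = 1/(-7 + (3 - 3)) = 1/(-7 + 0) = 1/(-7) = -⅐ ≈ -0.14286)
P(H, p) = (1 + H)/(4 + p) (P(H, p) = (H + 1)/(p + 4) = (1 + H)/(4 + p))
-3*J + P(0, 4) = -3*(-⅐) + (1 + 0)/(4 + 4) = 3/7 + 1/8 = 3/7 + (⅛)*1 = 3/7 + ⅛ = 31/56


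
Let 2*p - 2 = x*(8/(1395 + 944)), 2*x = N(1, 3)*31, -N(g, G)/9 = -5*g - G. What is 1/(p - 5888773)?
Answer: -2339/13773833244 ≈ -1.6981e-7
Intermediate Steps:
N(g, G) = 9*G + 45*g (N(g, G) = -9*(-5*g - G) = -9*(-G - 5*g) = 9*G + 45*g)
x = 1116 (x = ((9*3 + 45*1)*31)/2 = ((27 + 45)*31)/2 = (72*31)/2 = (½)*2232 = 1116)
p = 6803/2339 (p = 1 + (1116*(8/(1395 + 944)))/2 = 1 + (1116*(8/2339))/2 = 1 + (½)*(8928/2339) = 1 + 4464/2339 = 6803/2339 ≈ 2.9085)
1/(p - 5888773) = 1/(6803/2339 - 5888773) = 1/(-13773833244/2339) = -2339/13773833244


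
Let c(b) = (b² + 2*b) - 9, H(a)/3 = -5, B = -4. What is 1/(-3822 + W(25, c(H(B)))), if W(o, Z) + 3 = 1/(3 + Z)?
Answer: -189/722924 ≈ -0.00026144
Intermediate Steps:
H(a) = -15 (H(a) = 3*(-5) = -15)
c(b) = -9 + b² + 2*b
W(o, Z) = -3 + 1/(3 + Z)
1/(-3822 + W(25, c(H(B)))) = 1/(-3822 + (-8 - 3*(-9 + (-15)² + 2*(-15)))/(3 + (-9 + (-15)² + 2*(-15)))) = 1/(-3822 + (-8 - 3*(-9 + 225 - 30))/(3 + (-9 + 225 - 30))) = 1/(-3822 + (-8 - 3*186)/(3 + 186)) = 1/(-3822 + (-8 - 558)/189) = 1/(-3822 + (1/189)*(-566)) = 1/(-3822 - 566/189) = 1/(-722924/189) = -189/722924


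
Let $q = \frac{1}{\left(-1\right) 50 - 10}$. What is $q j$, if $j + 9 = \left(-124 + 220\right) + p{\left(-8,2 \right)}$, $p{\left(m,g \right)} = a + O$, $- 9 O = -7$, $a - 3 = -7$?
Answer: $- \frac{377}{270} \approx -1.3963$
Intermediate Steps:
$a = -4$ ($a = 3 - 7 = -4$)
$O = \frac{7}{9}$ ($O = \left(- \frac{1}{9}\right) \left(-7\right) = \frac{7}{9} \approx 0.77778$)
$q = - \frac{1}{60}$ ($q = \frac{1}{-50 - 10} = \frac{1}{-60} = - \frac{1}{60} \approx -0.016667$)
$p{\left(m,g \right)} = - \frac{29}{9}$ ($p{\left(m,g \right)} = -4 + \frac{7}{9} = - \frac{29}{9}$)
$j = \frac{754}{9}$ ($j = -9 + \left(\left(-124 + 220\right) - \frac{29}{9}\right) = -9 + \left(96 - \frac{29}{9}\right) = -9 + \frac{835}{9} = \frac{754}{9} \approx 83.778$)
$q j = \left(- \frac{1}{60}\right) \frac{754}{9} = - \frac{377}{270}$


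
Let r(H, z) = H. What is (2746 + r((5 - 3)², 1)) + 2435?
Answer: 5185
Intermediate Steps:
(2746 + r((5 - 3)², 1)) + 2435 = (2746 + (5 - 3)²) + 2435 = (2746 + 2²) + 2435 = (2746 + 4) + 2435 = 2750 + 2435 = 5185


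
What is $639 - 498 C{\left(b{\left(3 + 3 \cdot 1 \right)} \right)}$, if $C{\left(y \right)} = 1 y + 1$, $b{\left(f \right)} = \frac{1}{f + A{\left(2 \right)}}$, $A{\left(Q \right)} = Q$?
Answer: $\frac{315}{4} \approx 78.75$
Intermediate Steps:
$b{\left(f \right)} = \frac{1}{2 + f}$ ($b{\left(f \right)} = \frac{1}{f + 2} = \frac{1}{2 + f}$)
$C{\left(y \right)} = 1 + y$ ($C{\left(y \right)} = y + 1 = 1 + y$)
$639 - 498 C{\left(b{\left(3 + 3 \cdot 1 \right)} \right)} = 639 - 498 \left(1 + \frac{1}{2 + \left(3 + 3 \cdot 1\right)}\right) = 639 - 498 \left(1 + \frac{1}{2 + \left(3 + 3\right)}\right) = 639 - 498 \left(1 + \frac{1}{2 + 6}\right) = 639 - 498 \left(1 + \frac{1}{8}\right) = 639 - \frac{2241}{4} = \frac{315}{4}$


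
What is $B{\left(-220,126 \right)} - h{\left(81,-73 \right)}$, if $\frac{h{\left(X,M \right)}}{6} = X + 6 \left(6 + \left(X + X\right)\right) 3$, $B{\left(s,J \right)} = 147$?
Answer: $-18483$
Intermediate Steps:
$h{\left(X,M \right)} = 648 + 222 X$ ($h{\left(X,M \right)} = 6 \left(X + 6 \left(6 + \left(X + X\right)\right) 3\right) = 6 \left(X + 6 \left(6 + 2 X\right) 3\right) = 6 \left(X + \left(36 + 12 X\right) 3\right) = 6 \left(X + \left(108 + 36 X\right)\right) = 6 \left(108 + 37 X\right) = 648 + 222 X$)
$B{\left(-220,126 \right)} - h{\left(81,-73 \right)} = 147 - \left(648 + 222 \cdot 81\right) = 147 - \left(648 + 17982\right) = 147 - 18630 = -18483$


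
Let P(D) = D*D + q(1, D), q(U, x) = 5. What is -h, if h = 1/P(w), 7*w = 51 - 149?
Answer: -1/201 ≈ -0.0049751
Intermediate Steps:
w = -14 (w = (51 - 149)/7 = (⅐)*(-98) = -14)
P(D) = 5 + D² (P(D) = D*D + 5 = D² + 5 = 5 + D²)
h = 1/201 (h = 1/(5 + (-14)²) = 1/(5 + 196) = 1/201 ≈ 0.0049751)
-h = -1*1/201 = -1/201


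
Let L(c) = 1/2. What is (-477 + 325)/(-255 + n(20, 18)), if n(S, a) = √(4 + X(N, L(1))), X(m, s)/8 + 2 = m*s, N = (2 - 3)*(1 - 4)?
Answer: 152/255 ≈ 0.59608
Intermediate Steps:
L(c) = ½
N = 3 (N = -1*(-3) = 3)
X(m, s) = -16 + 8*m*s (X(m, s) = -16 + 8*(m*s) = -16 + 8*m*s)
n(S, a) = 0 (n(S, a) = √(4 + (-16 + 8*3*(½))) = √(4 + (-16 + 12)) = √(4 - 4) = √0 = 0)
(-477 + 325)/(-255 + n(20, 18)) = (-477 + 325)/(-255 + 0) = -152/(-255) = -152*(-1/255) = 152/255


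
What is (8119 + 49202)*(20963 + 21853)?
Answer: 2454255936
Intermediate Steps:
(8119 + 49202)*(20963 + 21853) = 57321*42816 = 2454255936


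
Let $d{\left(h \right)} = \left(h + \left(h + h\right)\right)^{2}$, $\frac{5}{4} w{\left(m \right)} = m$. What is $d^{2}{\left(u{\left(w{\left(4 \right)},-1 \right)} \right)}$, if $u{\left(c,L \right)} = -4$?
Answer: $20736$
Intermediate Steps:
$w{\left(m \right)} = \frac{4 m}{5}$
$d{\left(h \right)} = 9 h^{2}$ ($d{\left(h \right)} = \left(h + 2 h\right)^{2} = \left(3 h\right)^{2} = 9 h^{2}$)
$d^{2}{\left(u{\left(w{\left(4 \right)},-1 \right)} \right)} = \left(9 \left(-4\right)^{2}\right)^{2} = \left(9 \cdot 16\right)^{2} = 144^{2} = 20736$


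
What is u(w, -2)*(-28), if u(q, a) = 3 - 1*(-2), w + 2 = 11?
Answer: -140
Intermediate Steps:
w = 9 (w = -2 + 11 = 9)
u(q, a) = 5 (u(q, a) = 3 + 2 = 5)
u(w, -2)*(-28) = 5*(-28) = -140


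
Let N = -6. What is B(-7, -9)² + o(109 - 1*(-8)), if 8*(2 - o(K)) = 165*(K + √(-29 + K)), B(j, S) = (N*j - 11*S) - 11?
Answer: 115911/8 - 165*√22/4 ≈ 14295.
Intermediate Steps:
B(j, S) = -11 - 11*S - 6*j (B(j, S) = (-6*j - 11*S) - 11 = (-11*S - 6*j) - 11 = -11 - 11*S - 6*j)
o(K) = 2 - 165*K/8 - 165*√(-29 + K)/8 (o(K) = 2 - 165*(K + √(-29 + K))/8 = 2 - (165*K + 165*√(-29 + K))/8 = 2 + (-165*K/8 - 165*√(-29 + K)/8) = 2 - 165*K/8 - 165*√(-29 + K)/8)
B(-7, -9)² + o(109 - 1*(-8)) = (-11 - 11*(-9) - 6*(-7))² + (2 - 165*(109 - 1*(-8))/8 - 165*√(-29 + (109 - 1*(-8)))/8) = (-11 + 99 + 42)² + (2 - 165*(109 + 8)/8 - 165*√(-29 + (109 + 8))/8) = 130² + (2 - 165/8*117 - 165*√(-29 + 117)/8) = 16900 + (2 - 19305/8 - 165*√22/4) = 16900 + (-19289/8 - 165*√22/4) = 115911/8 - 165*√22/4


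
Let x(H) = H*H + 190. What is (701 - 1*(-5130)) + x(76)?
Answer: 11797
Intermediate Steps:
x(H) = 190 + H**2 (x(H) = H**2 + 190 = 190 + H**2)
(701 - 1*(-5130)) + x(76) = (701 - 1*(-5130)) + (190 + 76**2) = (701 + 5130) + (190 + 5776) = 5831 + 5966 = 11797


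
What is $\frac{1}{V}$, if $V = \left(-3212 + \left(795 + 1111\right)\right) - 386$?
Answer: $- \frac{1}{1692} \approx -0.00059102$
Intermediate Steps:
$V = -1692$ ($V = \left(-3212 + 1906\right) - 386 = -1306 - 386 = -1692$)
$\frac{1}{V} = \frac{1}{-1692} = - \frac{1}{1692}$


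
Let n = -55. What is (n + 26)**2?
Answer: 841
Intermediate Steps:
(n + 26)**2 = (-55 + 26)**2 = (-29)**2 = 841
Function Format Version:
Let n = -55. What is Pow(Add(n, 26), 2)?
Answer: 841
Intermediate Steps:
Pow(Add(n, 26), 2) = Pow(Add(-55, 26), 2) = Pow(-29, 2) = 841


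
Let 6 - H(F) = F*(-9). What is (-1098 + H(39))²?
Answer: 549081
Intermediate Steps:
H(F) = 6 + 9*F (H(F) = 6 - F*(-9) = 6 - (-9)*F = 6 + 9*F)
(-1098 + H(39))² = (-1098 + (6 + 9*39))² = (-1098 + (6 + 351))² = (-1098 + 357)² = (-741)² = 549081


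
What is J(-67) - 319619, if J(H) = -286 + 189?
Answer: -319716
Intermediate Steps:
J(H) = -97
J(-67) - 319619 = -97 - 319619 = -319716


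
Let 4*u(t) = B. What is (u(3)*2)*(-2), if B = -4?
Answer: 4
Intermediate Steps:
u(t) = -1 (u(t) = (¼)*(-4) = -1)
(u(3)*2)*(-2) = -1*2*(-2) = -2*(-2) = 4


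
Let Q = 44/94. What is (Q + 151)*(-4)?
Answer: -28476/47 ≈ -605.87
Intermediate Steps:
Q = 22/47 (Q = 44*(1/94) = 22/47 ≈ 0.46809)
(Q + 151)*(-4) = (22/47 + 151)*(-4) = (7119/47)*(-4) = -28476/47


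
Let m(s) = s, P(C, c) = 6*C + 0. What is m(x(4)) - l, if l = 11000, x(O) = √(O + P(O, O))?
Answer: -11000 + 2*√7 ≈ -10995.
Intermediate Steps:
P(C, c) = 6*C
x(O) = √7*√O (x(O) = √(O + 6*O) = √(7*O) = √7*√O)
m(x(4)) - l = √7*√4 - 1*11000 = √7*2 - 11000 = 2*√7 - 11000 = -11000 + 2*√7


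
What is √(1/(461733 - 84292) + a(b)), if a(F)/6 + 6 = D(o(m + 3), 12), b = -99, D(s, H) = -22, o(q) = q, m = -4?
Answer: I*√23933566647367/377441 ≈ 12.961*I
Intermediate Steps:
a(F) = -168 (a(F) = -36 + 6*(-22) = -36 - 132 = -168)
√(1/(461733 - 84292) + a(b)) = √(1/(461733 - 84292) - 168) = √(1/377441 - 168) = √(-63410087/377441) = I*√23933566647367/377441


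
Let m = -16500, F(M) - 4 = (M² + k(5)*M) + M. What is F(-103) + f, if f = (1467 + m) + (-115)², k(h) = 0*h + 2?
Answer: 8496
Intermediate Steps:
k(h) = 2 (k(h) = 0 + 2 = 2)
F(M) = 4 + M² + 3*M (F(M) = 4 + ((M² + 2*M) + M) = 4 + (M² + 3*M) = 4 + M² + 3*M)
f = -1808 (f = (1467 - 16500) + (-115)² = -15033 + 13225 = -1808)
F(-103) + f = (4 + (-103)² + 3*(-103)) - 1808 = (4 + 10609 - 309) - 1808 = 10304 - 1808 = 8496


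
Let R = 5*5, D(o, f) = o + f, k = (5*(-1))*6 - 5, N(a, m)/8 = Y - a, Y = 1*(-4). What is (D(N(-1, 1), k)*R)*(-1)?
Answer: 1475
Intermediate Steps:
Y = -4
N(a, m) = -32 - 8*a (N(a, m) = 8*(-4 - a) = -32 - 8*a)
k = -35 (k = -5*6 - 5 = -30 - 5 = -35)
D(o, f) = f + o
R = 25
(D(N(-1, 1), k)*R)*(-1) = ((-35 + (-32 - 8*(-1)))*25)*(-1) = ((-35 + (-32 + 8))*25)*(-1) = ((-35 - 24)*25)*(-1) = -59*25*(-1) = -1475*(-1) = 1475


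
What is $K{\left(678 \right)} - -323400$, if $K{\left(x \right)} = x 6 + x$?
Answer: $328146$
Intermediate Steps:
$K{\left(x \right)} = 7 x$ ($K{\left(x \right)} = 6 x + x = 7 x$)
$K{\left(678 \right)} - -323400 = 7 \cdot 678 - -323400 = 4746 + 323400 = 328146$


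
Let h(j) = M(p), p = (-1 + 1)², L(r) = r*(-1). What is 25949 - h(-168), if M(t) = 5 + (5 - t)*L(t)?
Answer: 25944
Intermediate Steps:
L(r) = -r
p = 0 (p = 0² = 0)
M(t) = 5 - t*(5 - t) (M(t) = 5 + (5 - t)*(-t) = 5 - t*(5 - t))
h(j) = 5 (h(j) = 5 + 0² - 5*0 = 5 + 0 + 0 = 5)
25949 - h(-168) = 25949 - 1*5 = 25949 - 5 = 25944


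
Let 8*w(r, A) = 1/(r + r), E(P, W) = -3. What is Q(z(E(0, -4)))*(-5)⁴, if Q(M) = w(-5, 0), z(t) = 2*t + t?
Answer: -125/16 ≈ -7.8125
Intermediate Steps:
w(r, A) = 1/(16*r) (w(r, A) = 1/(8*(r + r)) = 1/(8*((2*r))) = (1/(2*r))/8 = 1/(16*r))
z(t) = 3*t
Q(M) = -1/80 (Q(M) = (1/16)/(-5) = (1/16)*(-⅕) = -1/80)
Q(z(E(0, -4)))*(-5)⁴ = -1/80*(-5)⁴ = -1/80*625 = -125/16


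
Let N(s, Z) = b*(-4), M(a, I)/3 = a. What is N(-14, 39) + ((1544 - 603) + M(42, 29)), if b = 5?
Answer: 1047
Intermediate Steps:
M(a, I) = 3*a
N(s, Z) = -20 (N(s, Z) = 5*(-4) = -20)
N(-14, 39) + ((1544 - 603) + M(42, 29)) = -20 + ((1544 - 603) + 3*42) = -20 + (941 + 126) = -20 + 1067 = 1047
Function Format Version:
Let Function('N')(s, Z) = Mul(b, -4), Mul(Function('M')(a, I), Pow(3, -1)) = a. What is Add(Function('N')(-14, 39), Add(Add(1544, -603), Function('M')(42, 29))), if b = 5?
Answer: 1047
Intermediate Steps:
Function('M')(a, I) = Mul(3, a)
Function('N')(s, Z) = -20 (Function('N')(s, Z) = Mul(5, -4) = -20)
Add(Function('N')(-14, 39), Add(Add(1544, -603), Function('M')(42, 29))) = Add(-20, Add(Add(1544, -603), Mul(3, 42))) = Add(-20, Add(941, 126)) = Add(-20, 1067) = 1047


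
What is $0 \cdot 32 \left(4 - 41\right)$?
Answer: $0$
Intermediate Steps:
$0 \cdot 32 \left(4 - 41\right) = 0 \left(4 - 41\right) = 0 \left(-37\right) = 0$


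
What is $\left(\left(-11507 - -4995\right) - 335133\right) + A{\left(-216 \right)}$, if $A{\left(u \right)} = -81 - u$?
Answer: $-341510$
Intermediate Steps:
$\left(\left(-11507 - -4995\right) - 335133\right) + A{\left(-216 \right)} = \left(\left(-11507 - -4995\right) - 335133\right) - -135 = \left(\left(-11507 + 4995\right) - 335133\right) + \left(-81 + 216\right) = \left(-6512 - 335133\right) + 135 = -341645 + 135 = -341510$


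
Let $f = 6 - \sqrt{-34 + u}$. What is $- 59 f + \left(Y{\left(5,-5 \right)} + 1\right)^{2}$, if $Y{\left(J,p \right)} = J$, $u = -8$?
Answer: $-318 + 59 i \sqrt{42} \approx -318.0 + 382.36 i$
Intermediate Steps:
$f = 6 - i \sqrt{42}$ ($f = 6 - \sqrt{-34 - 8} = 6 - \sqrt{-42} = 6 - i \sqrt{42} \approx 6.0 - 6.4807 i$)
$- 59 f + \left(Y{\left(5,-5 \right)} + 1\right)^{2} = - 59 \left(6 - i \sqrt{42}\right) + \left(5 + 1\right)^{2} = \left(-354 + 59 i \sqrt{42}\right) + 6^{2} = \left(-354 + 59 i \sqrt{42}\right) + 36 = -318 + 59 i \sqrt{42}$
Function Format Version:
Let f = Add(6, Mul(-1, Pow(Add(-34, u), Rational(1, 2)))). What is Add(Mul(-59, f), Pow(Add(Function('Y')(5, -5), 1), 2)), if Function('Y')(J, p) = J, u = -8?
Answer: Add(-318, Mul(59, I, Pow(42, Rational(1, 2)))) ≈ Add(-318.00, Mul(382.36, I))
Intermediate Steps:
f = Add(6, Mul(-1, I, Pow(42, Rational(1, 2)))) (f = Add(6, Mul(-1, Pow(Add(-34, -8), Rational(1, 2)))) = Add(6, Mul(-1, Pow(-42, Rational(1, 2)))) = Add(6, Mul(-1, Mul(I, Pow(42, Rational(1, 2))))) = Add(6, Mul(-1, I, Pow(42, Rational(1, 2)))) ≈ Add(6.0000, Mul(-6.4807, I)))
Add(Mul(-59, f), Pow(Add(Function('Y')(5, -5), 1), 2)) = Add(Mul(-59, Add(6, Mul(-1, I, Pow(42, Rational(1, 2))))), Pow(Add(5, 1), 2)) = Add(Add(-354, Mul(59, I, Pow(42, Rational(1, 2)))), Pow(6, 2)) = Add(Add(-354, Mul(59, I, Pow(42, Rational(1, 2)))), 36) = Add(-318, Mul(59, I, Pow(42, Rational(1, 2))))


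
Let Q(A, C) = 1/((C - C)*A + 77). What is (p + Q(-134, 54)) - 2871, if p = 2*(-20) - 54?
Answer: -228304/77 ≈ -2965.0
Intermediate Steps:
Q(A, C) = 1/77 (Q(A, C) = 1/(0*A + 77) = 1/(0 + 77) = 1/77)
p = -94 (p = -40 - 54 = -94)
(p + Q(-134, 54)) - 2871 = (-94 + 1/77) - 2871 = -7237/77 - 2871 = -228304/77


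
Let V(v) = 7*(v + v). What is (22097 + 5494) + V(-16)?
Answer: 27367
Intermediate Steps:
V(v) = 14*v (V(v) = 7*(2*v) = 14*v)
(22097 + 5494) + V(-16) = (22097 + 5494) + 14*(-16) = 27591 - 224 = 27367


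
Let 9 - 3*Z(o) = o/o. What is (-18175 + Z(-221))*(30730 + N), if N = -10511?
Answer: -1102279223/3 ≈ -3.6743e+8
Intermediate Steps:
Z(o) = 8/3 (Z(o) = 3 - o/(3*o) = 3 - ⅓*1 = 3 - ⅓ = 8/3)
(-18175 + Z(-221))*(30730 + N) = (-18175 + 8/3)*(30730 - 10511) = -54517/3*20219 = -1102279223/3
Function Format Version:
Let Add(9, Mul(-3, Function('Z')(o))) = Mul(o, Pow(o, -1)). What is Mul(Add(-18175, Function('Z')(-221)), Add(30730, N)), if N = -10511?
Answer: Rational(-1102279223, 3) ≈ -3.6743e+8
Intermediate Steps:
Function('Z')(o) = Rational(8, 3) (Function('Z')(o) = Add(3, Mul(Rational(-1, 3), Mul(o, Pow(o, -1)))) = Add(3, Mul(Rational(-1, 3), 1)) = Add(3, Rational(-1, 3)) = Rational(8, 3))
Mul(Add(-18175, Function('Z')(-221)), Add(30730, N)) = Mul(Add(-18175, Rational(8, 3)), Add(30730, -10511)) = Mul(Rational(-54517, 3), 20219) = Rational(-1102279223, 3)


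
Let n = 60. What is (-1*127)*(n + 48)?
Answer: -13716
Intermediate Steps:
(-1*127)*(n + 48) = (-1*127)*(60 + 48) = -127*108 = -13716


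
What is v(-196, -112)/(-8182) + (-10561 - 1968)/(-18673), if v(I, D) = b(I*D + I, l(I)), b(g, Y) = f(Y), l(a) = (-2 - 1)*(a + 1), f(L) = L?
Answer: 91588573/152782486 ≈ 0.59947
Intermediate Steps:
l(a) = -3 - 3*a (l(a) = -3*(1 + a) = -3 - 3*a)
b(g, Y) = Y
v(I, D) = -3 - 3*I
v(-196, -112)/(-8182) + (-10561 - 1968)/(-18673) = (-3 - 3*(-196))/(-8182) + (-10561 - 1968)/(-18673) = (-3 + 588)*(-1/8182) - 12529*(-1/18673) = 585*(-1/8182) + 12529/18673 = -585/8182 + 12529/18673 = 91588573/152782486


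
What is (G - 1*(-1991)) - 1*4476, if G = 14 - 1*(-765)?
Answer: -1706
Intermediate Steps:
G = 779 (G = 14 + 765 = 779)
(G - 1*(-1991)) - 1*4476 = (779 - 1*(-1991)) - 1*4476 = (779 + 1991) - 4476 = 2770 - 4476 = -1706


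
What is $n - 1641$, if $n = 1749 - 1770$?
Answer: $-1662$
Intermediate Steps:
$n = -21$
$n - 1641 = -21 - 1641 = -1662$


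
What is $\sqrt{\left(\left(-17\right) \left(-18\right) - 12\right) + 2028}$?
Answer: $3 \sqrt{258} \approx 48.187$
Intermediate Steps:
$\sqrt{\left(\left(-17\right) \left(-18\right) - 12\right) + 2028} = \sqrt{\left(306 - 12\right) + 2028} = \sqrt{294 + 2028} = \sqrt{2322} = 3 \sqrt{258}$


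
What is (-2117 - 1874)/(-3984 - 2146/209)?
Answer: 834119/834802 ≈ 0.99918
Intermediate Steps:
(-2117 - 1874)/(-3984 - 2146/209) = -3991/(-3984 - 2146*1/209) = -3991/(-3984 - 2146/209) = -3991/(-834802/209) = -3991*(-209/834802) = 834119/834802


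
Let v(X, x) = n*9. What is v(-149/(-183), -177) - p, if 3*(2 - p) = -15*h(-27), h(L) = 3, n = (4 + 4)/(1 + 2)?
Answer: 7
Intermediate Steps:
n = 8/3 ≈ 2.6667
v(X, x) = 24 (v(X, x) = (8/3)*9 = 24)
p = 17 (p = 2 - (-5)*3 = 2 - 1/3*(-45) = 2 + 15 = 17)
v(-149/(-183), -177) - p = 24 - 1*17 = 24 - 17 = 7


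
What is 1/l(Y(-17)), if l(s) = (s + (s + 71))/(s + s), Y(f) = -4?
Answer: -8/63 ≈ -0.12698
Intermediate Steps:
l(s) = (71 + 2*s)/(2*s) (l(s) = (s + (71 + s))/((2*s)) = (71 + 2*s)*(1/(2*s)) = (71 + 2*s)/(2*s))
1/l(Y(-17)) = 1/((71/2 - 4)/(-4)) = 1/(-¼*63/2) = 1/(-63/8) = -8/63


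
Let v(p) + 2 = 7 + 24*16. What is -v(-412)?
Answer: -389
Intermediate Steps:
v(p) = 389 (v(p) = -2 + (7 + 24*16) = -2 + (7 + 384) = -2 + 391 = 389)
-v(-412) = -1*389 = -389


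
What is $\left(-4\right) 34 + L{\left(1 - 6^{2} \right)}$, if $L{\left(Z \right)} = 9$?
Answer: $-127$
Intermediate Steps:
$\left(-4\right) 34 + L{\left(1 - 6^{2} \right)} = \left(-4\right) 34 + 9 = -136 + 9 = -127$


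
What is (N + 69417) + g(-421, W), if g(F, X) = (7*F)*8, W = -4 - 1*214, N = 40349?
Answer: 86190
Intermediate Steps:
W = -218 (W = -4 - 214 = -218)
g(F, X) = 56*F
(N + 69417) + g(-421, W) = (40349 + 69417) + 56*(-421) = 109766 - 23576 = 86190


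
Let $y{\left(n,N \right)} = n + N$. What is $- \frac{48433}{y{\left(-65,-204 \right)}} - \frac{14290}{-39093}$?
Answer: $\frac{1897235279}{10516017} \approx 180.41$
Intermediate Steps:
$y{\left(n,N \right)} = N + n$
$- \frac{48433}{y{\left(-65,-204 \right)}} - \frac{14290}{-39093} = - \frac{48433}{-204 - 65} - \frac{14290}{-39093} = - \frac{48433}{-269} - - \frac{14290}{39093} = \left(-48433\right) \left(- \frac{1}{269}\right) + \frac{14290}{39093} = \frac{48433}{269} + \frac{14290}{39093} = \frac{1897235279}{10516017}$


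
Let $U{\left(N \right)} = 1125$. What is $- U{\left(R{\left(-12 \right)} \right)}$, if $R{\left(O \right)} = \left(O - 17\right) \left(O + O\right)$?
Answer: $-1125$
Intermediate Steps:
$R{\left(O \right)} = 2 O \left(-17 + O\right)$ ($R{\left(O \right)} = \left(-17 + O\right) 2 O = 2 O \left(-17 + O\right)$)
$- U{\left(R{\left(-12 \right)} \right)} = \left(-1\right) 1125 = -1125$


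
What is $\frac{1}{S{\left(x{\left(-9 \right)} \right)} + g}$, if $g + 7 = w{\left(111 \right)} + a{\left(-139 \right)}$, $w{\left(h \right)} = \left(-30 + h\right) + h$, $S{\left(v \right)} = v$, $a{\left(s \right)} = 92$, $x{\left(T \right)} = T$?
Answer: $\frac{1}{268} \approx 0.0037313$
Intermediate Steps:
$w{\left(h \right)} = -30 + 2 h$
$g = 277$ ($g = -7 + \left(\left(-30 + 2 \cdot 111\right) + 92\right) = -7 + \left(\left(-30 + 222\right) + 92\right) = -7 + \left(192 + 92\right) = -7 + 284 = 277$)
$\frac{1}{S{\left(x{\left(-9 \right)} \right)} + g} = \frac{1}{-9 + 277} = \frac{1}{268}$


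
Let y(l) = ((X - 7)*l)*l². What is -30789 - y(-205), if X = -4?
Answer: -94797164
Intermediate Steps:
y(l) = -11*l³ (y(l) = ((-4 - 7)*l)*l² = (-11*l)*l² = -11*l³)
-30789 - y(-205) = -30789 - (-11)*(-205)³ = -30789 - (-11)*(-8615125) = -30789 - 1*94766375 = -30789 - 94766375 = -94797164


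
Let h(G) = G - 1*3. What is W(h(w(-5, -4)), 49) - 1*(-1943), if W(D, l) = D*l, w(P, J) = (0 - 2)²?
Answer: 1992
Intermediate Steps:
w(P, J) = 4 (w(P, J) = (-2)² = 4)
h(G) = -3 + G (h(G) = G - 3 = -3 + G)
W(h(w(-5, -4)), 49) - 1*(-1943) = (-3 + 4)*49 - 1*(-1943) = 1*49 + 1943 = 49 + 1943 = 1992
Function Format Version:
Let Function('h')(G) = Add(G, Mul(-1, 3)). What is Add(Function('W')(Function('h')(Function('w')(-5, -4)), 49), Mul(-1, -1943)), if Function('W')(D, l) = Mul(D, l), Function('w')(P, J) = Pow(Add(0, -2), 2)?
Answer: 1992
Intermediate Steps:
Function('w')(P, J) = 4 (Function('w')(P, J) = Pow(-2, 2) = 4)
Function('h')(G) = Add(-3, G) (Function('h')(G) = Add(G, -3) = Add(-3, G))
Add(Function('W')(Function('h')(Function('w')(-5, -4)), 49), Mul(-1, -1943)) = Add(Mul(Add(-3, 4), 49), Mul(-1, -1943)) = Add(Mul(1, 49), 1943) = Add(49, 1943) = 1992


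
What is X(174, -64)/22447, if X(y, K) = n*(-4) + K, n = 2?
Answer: -72/22447 ≈ -0.0032076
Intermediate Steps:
X(y, K) = -8 + K (X(y, K) = 2*(-4) + K = -8 + K)
X(174, -64)/22447 = (-8 - 64)/22447 = -72*1/22447 = -72/22447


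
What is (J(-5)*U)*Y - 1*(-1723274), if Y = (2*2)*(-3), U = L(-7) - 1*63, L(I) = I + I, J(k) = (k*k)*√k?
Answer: 1723274 + 23100*I*√5 ≈ 1.7233e+6 + 51653.0*I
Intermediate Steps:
J(k) = k^(5/2) (J(k) = k²*√k = k^(5/2))
L(I) = 2*I
U = -77 (U = 2*(-7) - 1*63 = -14 - 63 = -77)
Y = -12 (Y = 4*(-3) = -12)
(J(-5)*U)*Y - 1*(-1723274) = ((-5)^(5/2)*(-77))*(-12) - 1*(-1723274) = ((25*I*√5)*(-77))*(-12) + 1723274 = -1925*I*√5*(-12) + 1723274 = 23100*I*√5 + 1723274 = 1723274 + 23100*I*√5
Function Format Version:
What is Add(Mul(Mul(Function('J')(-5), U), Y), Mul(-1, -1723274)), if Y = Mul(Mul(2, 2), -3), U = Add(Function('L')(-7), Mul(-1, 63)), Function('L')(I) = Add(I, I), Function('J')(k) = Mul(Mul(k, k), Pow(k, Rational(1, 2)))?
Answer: Add(1723274, Mul(23100, I, Pow(5, Rational(1, 2)))) ≈ Add(1.7233e+6, Mul(51653., I))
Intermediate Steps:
Function('J')(k) = Pow(k, Rational(5, 2)) (Function('J')(k) = Mul(Pow(k, 2), Pow(k, Rational(1, 2))) = Pow(k, Rational(5, 2)))
Function('L')(I) = Mul(2, I)
U = -77 (U = Add(Mul(2, -7), Mul(-1, 63)) = Add(-14, -63) = -77)
Y = -12 (Y = Mul(4, -3) = -12)
Add(Mul(Mul(Function('J')(-5), U), Y), Mul(-1, -1723274)) = Add(Mul(Mul(Pow(-5, Rational(5, 2)), -77), -12), Mul(-1, -1723274)) = Add(Mul(Mul(Mul(25, I, Pow(5, Rational(1, 2))), -77), -12), 1723274) = Add(Mul(Mul(-1925, I, Pow(5, Rational(1, 2))), -12), 1723274) = Add(Mul(23100, I, Pow(5, Rational(1, 2))), 1723274) = Add(1723274, Mul(23100, I, Pow(5, Rational(1, 2))))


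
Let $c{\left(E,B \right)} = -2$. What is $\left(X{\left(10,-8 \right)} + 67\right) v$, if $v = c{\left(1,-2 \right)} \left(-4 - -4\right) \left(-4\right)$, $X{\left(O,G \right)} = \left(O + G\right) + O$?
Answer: $0$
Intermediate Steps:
$X{\left(O,G \right)} = G + 2 O$ ($X{\left(O,G \right)} = \left(G + O\right) + O = G + 2 O$)
$v = 0$ ($v = - 2 \left(-4 - -4\right) \left(-4\right) = - 2 \left(-4 + 4\right) \left(-4\right) = \left(-2\right) 0 \left(-4\right) = 0 \left(-4\right) = 0$)
$\left(X{\left(10,-8 \right)} + 67\right) v = \left(\left(-8 + 2 \cdot 10\right) + 67\right) 0 = \left(\left(-8 + 20\right) + 67\right) 0 = \left(12 + 67\right) 0 = 79 \cdot 0 = 0$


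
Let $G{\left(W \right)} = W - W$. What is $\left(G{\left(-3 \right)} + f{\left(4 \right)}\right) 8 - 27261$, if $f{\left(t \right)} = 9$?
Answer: $-27189$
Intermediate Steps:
$G{\left(W \right)} = 0$
$\left(G{\left(-3 \right)} + f{\left(4 \right)}\right) 8 - 27261 = \left(0 + 9\right) 8 - 27261 = 9 \cdot 8 - 27261 = 72 - 27261 = -27189$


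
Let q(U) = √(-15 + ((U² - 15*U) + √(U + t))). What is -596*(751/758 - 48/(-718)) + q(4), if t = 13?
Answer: -85764698/136061 + I*√(59 - √17) ≈ -630.34 + 7.4079*I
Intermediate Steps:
q(U) = √(-15 + U² + √(13 + U) - 15*U) (q(U) = √(-15 + ((U² - 15*U) + √(U + 13))) = √(-15 + ((U² - 15*U) + √(13 + U))) = √(-15 + (U² + √(13 + U) - 15*U)) = √(-15 + U² + √(13 + U) - 15*U))
-596*(751/758 - 48/(-718)) + q(4) = -596*(751/758 - 48/(-718)) + √(-15 + 4² + √(13 + 4) - 15*4) = -596*(751*(1/758) - 48*(-1/718)) + √(-15 + 16 + √17 - 60) = -596*(751/758 + 24/359) + √(-59 + √17) = -596*287801/272122 + √(-59 + √17) = -85764698/136061 + √(-59 + √17)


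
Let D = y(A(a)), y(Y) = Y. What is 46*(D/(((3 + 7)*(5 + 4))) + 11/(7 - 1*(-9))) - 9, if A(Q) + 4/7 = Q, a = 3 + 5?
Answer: 66583/2520 ≈ 26.422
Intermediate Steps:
a = 8
A(Q) = -4/7 + Q
D = 52/7 (D = -4/7 + 8 = 52/7 ≈ 7.4286)
46*(D/(((3 + 7)*(5 + 4))) + 11/(7 - 1*(-9))) - 9 = 46*(52/(7*(((3 + 7)*(5 + 4)))) + 11/(7 - 1*(-9))) - 9 = 46*(52/(7*((10*9))) + 11/(7 + 9)) - 9 = 46*((52/7)/90 + 11/16) - 9 = 46*((52/7)*(1/90) + 11*(1/16)) - 9 = 46*(26/315 + 11/16) - 9 = 46*(3881/5040) - 9 = 89263/2520 - 9 = 66583/2520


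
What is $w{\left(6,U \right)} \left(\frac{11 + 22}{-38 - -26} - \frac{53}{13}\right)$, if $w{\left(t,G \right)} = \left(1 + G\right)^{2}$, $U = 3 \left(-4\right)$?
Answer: $- \frac{42955}{52} \approx -826.06$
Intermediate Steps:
$U = -12$
$w{\left(6,U \right)} \left(\frac{11 + 22}{-38 - -26} - \frac{53}{13}\right) = \left(1 - 12\right)^{2} \left(\frac{11 + 22}{-38 - -26} - \frac{53}{13}\right) = \left(-11\right)^{2} \left(\frac{33}{-38 + 26} - 53 \cdot \frac{1}{13}\right) = 121 \left(\frac{33}{-12} - \frac{53}{13}\right) = 121 \left(33 \left(- \frac{1}{12}\right) - \frac{53}{13}\right) = 121 \left(- \frac{11}{4} - \frac{53}{13}\right) = 121 \left(- \frac{355}{52}\right) = - \frac{42955}{52}$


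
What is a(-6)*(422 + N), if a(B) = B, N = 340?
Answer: -4572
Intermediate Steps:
a(-6)*(422 + N) = -6*(422 + 340) = -6*762 = -4572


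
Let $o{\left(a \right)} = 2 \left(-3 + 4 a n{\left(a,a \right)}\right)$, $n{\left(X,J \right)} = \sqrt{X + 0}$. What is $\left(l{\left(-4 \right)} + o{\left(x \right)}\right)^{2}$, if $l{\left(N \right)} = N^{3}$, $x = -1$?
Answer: $4836 + 1120 i \approx 4836.0 + 1120.0 i$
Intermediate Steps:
$n{\left(X,J \right)} = \sqrt{X}$
$o{\left(a \right)} = -6 + 8 a^{\frac{3}{2}}$ ($o{\left(a \right)} = 2 \left(-3 + 4 a \sqrt{a}\right) = 2 \left(-3 + 4 a^{\frac{3}{2}}\right) = -6 + 8 a^{\frac{3}{2}}$)
$\left(l{\left(-4 \right)} + o{\left(x \right)}\right)^{2} = \left(\left(-4\right)^{3} - \left(6 - 8 \left(-1\right)^{\frac{3}{2}}\right)\right)^{2} = \left(-64 - \left(6 - 8 \left(- i\right)\right)\right)^{2} = \left(-64 - \left(6 + 8 i\right)\right)^{2} = \left(-70 - 8 i\right)^{2}$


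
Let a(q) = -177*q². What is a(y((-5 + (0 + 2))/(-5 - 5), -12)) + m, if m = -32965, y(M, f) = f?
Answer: -58453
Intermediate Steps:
a(y((-5 + (0 + 2))/(-5 - 5), -12)) + m = -177*(-12)² - 32965 = -177*144 - 32965 = -25488 - 32965 = -58453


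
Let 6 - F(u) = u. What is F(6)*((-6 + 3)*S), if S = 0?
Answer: 0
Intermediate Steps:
F(u) = 6 - u
F(6)*((-6 + 3)*S) = (6 - 1*6)*((-6 + 3)*0) = (6 - 6)*(-3*0) = 0*0 = 0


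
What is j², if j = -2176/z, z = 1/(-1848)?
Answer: 16170435477504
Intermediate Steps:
z = -1/1848 ≈ -0.00054113
j = 4021248 (j = -2176/(-1/1848) = -2176*(-1848) = 4021248)
j² = 4021248² = 16170435477504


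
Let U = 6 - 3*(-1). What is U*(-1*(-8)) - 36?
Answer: 36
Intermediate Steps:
U = 9 (U = 6 + 3 = 9)
U*(-1*(-8)) - 36 = 9*(-1*(-8)) - 36 = 9*8 - 36 = 72 - 36 = 36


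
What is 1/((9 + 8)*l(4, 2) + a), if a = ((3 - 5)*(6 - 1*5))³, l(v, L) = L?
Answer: 1/26 ≈ 0.038462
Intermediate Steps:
a = -8 (a = (-2*(6 - 5))³ = (-2*1)³ = (-2)³ = -8)
1/((9 + 8)*l(4, 2) + a) = 1/((9 + 8)*2 - 8) = 1/(17*2 - 8) = 1/(34 - 8) = 1/26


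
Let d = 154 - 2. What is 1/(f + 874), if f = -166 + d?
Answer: 1/860 ≈ 0.0011628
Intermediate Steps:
d = 152
f = -14 (f = -166 + 152 = -14)
1/(f + 874) = 1/(-14 + 874) = 1/860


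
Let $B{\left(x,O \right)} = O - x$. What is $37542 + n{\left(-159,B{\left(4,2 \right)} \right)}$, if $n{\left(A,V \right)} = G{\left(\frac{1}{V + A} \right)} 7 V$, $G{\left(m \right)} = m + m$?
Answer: $\frac{863470}{23} \approx 37542.0$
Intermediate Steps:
$G{\left(m \right)} = 2 m$
$n{\left(A,V \right)} = \frac{14 V}{A + V}$ ($n{\left(A,V \right)} = \frac{2}{V + A} 7 V = \frac{2}{A + V} 7 V = \frac{14}{A + V} V = \frac{14 V}{A + V}$)
$37542 + n{\left(-159,B{\left(4,2 \right)} \right)} = 37542 + \frac{14 \left(2 - 4\right)}{-159 + \left(2 - 4\right)} = 37542 + 14 \left(-2\right) \frac{1}{-159 - 2} = 37542 + 14 \left(-2\right) \frac{1}{-161} = 37542 + 14 \left(-2\right) \left(- \frac{1}{161}\right) = 37542 + \frac{4}{23} = \frac{863470}{23}$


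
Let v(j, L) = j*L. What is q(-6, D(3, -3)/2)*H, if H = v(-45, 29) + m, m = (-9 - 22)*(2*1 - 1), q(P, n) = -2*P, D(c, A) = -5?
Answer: -16032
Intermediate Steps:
v(j, L) = L*j
m = -31 (m = -31*(2 - 1) = -31*1 = -31)
H = -1336 (H = 29*(-45) - 31 = -1305 - 31 = -1336)
q(-6, D(3, -3)/2)*H = -2*(-6)*(-1336) = 12*(-1336) = -16032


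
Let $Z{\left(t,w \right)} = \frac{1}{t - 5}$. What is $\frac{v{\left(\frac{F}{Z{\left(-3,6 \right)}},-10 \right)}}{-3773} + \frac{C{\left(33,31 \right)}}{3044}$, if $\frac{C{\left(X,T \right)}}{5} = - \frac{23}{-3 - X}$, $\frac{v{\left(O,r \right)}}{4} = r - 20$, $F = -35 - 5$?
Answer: $\frac{13583975}{413460432} \approx 0.032854$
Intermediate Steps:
$F = -40$
$Z{\left(t,w \right)} = \frac{1}{-5 + t}$
$v{\left(O,r \right)} = -80 + 4 r$ ($v{\left(O,r \right)} = 4 \left(r - 20\right) = 4 \left(-20 + r\right) = -80 + 4 r$)
$C{\left(X,T \right)} = - \frac{115}{-3 - X}$ ($C{\left(X,T \right)} = 5 \left(- \frac{23}{-3 - X}\right) = - \frac{115}{-3 - X}$)
$\frac{v{\left(\frac{F}{Z{\left(-3,6 \right)}},-10 \right)}}{-3773} + \frac{C{\left(33,31 \right)}}{3044} = \frac{-80 + 4 \left(-10\right)}{-3773} + \frac{115 \frac{1}{3 + 33}}{3044} = \left(-80 - 40\right) \left(- \frac{1}{3773}\right) + \frac{115}{36} \cdot \frac{1}{3044} = \left(-120\right) \left(- \frac{1}{3773}\right) + 115 \cdot \frac{1}{36} \cdot \frac{1}{3044} = \frac{120}{3773} + \frac{115}{36} \cdot \frac{1}{3044} = \frac{120}{3773} + \frac{115}{109584} = \frac{13583975}{413460432}$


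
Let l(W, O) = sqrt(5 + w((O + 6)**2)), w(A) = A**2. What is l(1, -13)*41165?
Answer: 41165*sqrt(2406) ≈ 2.0192e+6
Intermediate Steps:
l(W, O) = sqrt(5 + (6 + O)**4) (l(W, O) = sqrt(5 + ((O + 6)**2)**2) = sqrt(5 + ((6 + O)**2)**2) = sqrt(5 + (6 + O)**4))
l(1, -13)*41165 = sqrt(5 + (6 - 13)**4)*41165 = sqrt(5 + (-7)**4)*41165 = sqrt(5 + 2401)*41165 = sqrt(2406)*41165 = 41165*sqrt(2406)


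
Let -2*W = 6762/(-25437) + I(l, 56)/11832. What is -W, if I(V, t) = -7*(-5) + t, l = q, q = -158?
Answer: -25897739/200647056 ≈ -0.12907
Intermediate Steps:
l = -158
I(V, t) = 35 + t
W = 25897739/200647056 (W = -(6762/(-25437) + (35 + 56)/11832)/2 = -(6762*(-1/25437) + 91*(1/11832))/2 = -(-2254/8479 + 91/11832)/2 = -½*(-25897739/100323528) = 25897739/200647056 ≈ 0.12907)
-W = -1*25897739/200647056 = -25897739/200647056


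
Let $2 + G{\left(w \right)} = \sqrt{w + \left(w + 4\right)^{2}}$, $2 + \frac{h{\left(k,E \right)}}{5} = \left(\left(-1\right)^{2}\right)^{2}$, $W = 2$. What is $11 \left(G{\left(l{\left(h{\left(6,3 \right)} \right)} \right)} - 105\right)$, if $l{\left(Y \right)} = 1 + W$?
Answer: $-1177 + 22 \sqrt{13} \approx -1097.7$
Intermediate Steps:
$h{\left(k,E \right)} = -5$ ($h{\left(k,E \right)} = -10 + 5 \left(\left(-1\right)^{2}\right)^{2} = -10 + 5 \cdot 1^{2} = -10 + 5 \cdot 1 = -10 + 5 = -5$)
$l{\left(Y \right)} = 3$ ($l{\left(Y \right)} = 1 + 2 = 3$)
$G{\left(w \right)} = -2 + \sqrt{w + \left(4 + w\right)^{2}}$ ($G{\left(w \right)} = -2 + \sqrt{w + \left(w + 4\right)^{2}} = -2 + \sqrt{w + \left(4 + w\right)^{2}}$)
$11 \left(G{\left(l{\left(h{\left(6,3 \right)} \right)} \right)} - 105\right) = 11 \left(\left(-2 + \sqrt{3 + \left(4 + 3\right)^{2}}\right) - 105\right) = 11 \left(\left(-2 + \sqrt{3 + 7^{2}}\right) - 105\right) = 11 \left(\left(-2 + \sqrt{3 + 49}\right) - 105\right) = 11 \left(\left(-2 + \sqrt{52}\right) - 105\right) = 11 \left(\left(-2 + 2 \sqrt{13}\right) - 105\right) = 11 \left(-107 + 2 \sqrt{13}\right) = -1177 + 22 \sqrt{13}$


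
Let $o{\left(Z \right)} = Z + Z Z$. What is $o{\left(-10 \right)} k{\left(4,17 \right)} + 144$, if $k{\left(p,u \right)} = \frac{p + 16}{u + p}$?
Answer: $\frac{1608}{7} \approx 229.71$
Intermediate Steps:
$o{\left(Z \right)} = Z + Z^{2}$
$k{\left(p,u \right)} = \frac{16 + p}{p + u}$
$o{\left(-10 \right)} k{\left(4,17 \right)} + 144 = - 10 \left(1 - 10\right) \frac{16 + 4}{4 + 17} + 144 = \left(-10\right) \left(-9\right) \frac{1}{21} \cdot 20 + 144 = 90 \cdot \frac{1}{21} \cdot 20 + 144 = 90 \cdot \frac{20}{21} + 144 = \frac{600}{7} + 144 = \frac{1608}{7}$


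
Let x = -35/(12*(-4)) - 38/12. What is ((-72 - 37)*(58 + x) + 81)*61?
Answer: -5831905/16 ≈ -3.6449e+5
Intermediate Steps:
x = -39/16 (x = -35/(-48) - 38*1/12 = -35*(-1/48) - 19/6 = 35/48 - 19/6 = -39/16 ≈ -2.4375)
((-72 - 37)*(58 + x) + 81)*61 = ((-72 - 37)*(58 - 39/16) + 81)*61 = (-109*889/16 + 81)*61 = (-96901/16 + 81)*61 = -95605/16*61 = -5831905/16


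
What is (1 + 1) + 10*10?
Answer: 102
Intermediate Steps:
(1 + 1) + 10*10 = 2 + 100 = 102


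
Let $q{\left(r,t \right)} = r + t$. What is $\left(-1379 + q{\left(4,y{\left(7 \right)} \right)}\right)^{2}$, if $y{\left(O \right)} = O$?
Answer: $1871424$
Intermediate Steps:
$\left(-1379 + q{\left(4,y{\left(7 \right)} \right)}\right)^{2} = \left(-1379 + \left(4 + 7\right)\right)^{2} = \left(-1379 + 11\right)^{2} = \left(-1368\right)^{2} = 1871424$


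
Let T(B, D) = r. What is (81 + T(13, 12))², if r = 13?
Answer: 8836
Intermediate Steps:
T(B, D) = 13
(81 + T(13, 12))² = (81 + 13)² = 94² = 8836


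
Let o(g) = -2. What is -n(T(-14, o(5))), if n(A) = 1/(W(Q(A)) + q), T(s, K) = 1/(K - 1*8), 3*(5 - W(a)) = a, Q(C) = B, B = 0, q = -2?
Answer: -⅓ ≈ -0.33333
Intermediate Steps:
Q(C) = 0
W(a) = 5 - a/3
T(s, K) = 1/(-8 + K) (T(s, K) = 1/(K - 8) = 1/(-8 + K))
n(A) = ⅓ (n(A) = 1/((5 - ⅓*0) - 2) = 1/((5 + 0) - 2) = 1/(5 - 2) = 1/3 = ⅓)
-n(T(-14, o(5))) = -1*⅓ = -⅓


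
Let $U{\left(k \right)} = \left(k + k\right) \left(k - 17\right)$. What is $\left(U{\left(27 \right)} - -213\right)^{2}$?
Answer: $567009$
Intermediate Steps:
$U{\left(k \right)} = 2 k \left(-17 + k\right)$
$\left(U{\left(27 \right)} - -213\right)^{2} = \left(2 \cdot 27 \left(-17 + 27\right) - -213\right)^{2} = \left(2 \cdot 27 \cdot 10 + \left(-483 + 696\right)\right)^{2} = \left(540 + 213\right)^{2} = 753^{2} = 567009$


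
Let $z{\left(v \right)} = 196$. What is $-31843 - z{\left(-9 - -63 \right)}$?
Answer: $-32039$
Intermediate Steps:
$-31843 - z{\left(-9 - -63 \right)} = -31843 - 196 = -32039$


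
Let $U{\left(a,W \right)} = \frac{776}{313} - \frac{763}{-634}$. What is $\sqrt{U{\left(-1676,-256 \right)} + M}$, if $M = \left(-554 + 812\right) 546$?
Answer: $\frac{\sqrt{5547418022320878}}{198442} \approx 375.33$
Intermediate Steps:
$U{\left(a,W \right)} = \frac{730803}{198442}$ ($U{\left(a,W \right)} = 776 \cdot \frac{1}{313} - - \frac{763}{634} = \frac{776}{313} + \frac{763}{634} = \frac{730803}{198442}$)
$M = 140868$ ($M = 258 \cdot 546 = 140868$)
$\sqrt{U{\left(-1676,-256 \right)} + M} = \sqrt{\frac{730803}{198442} + 140868} = \sqrt{\frac{27954858459}{198442}} = \frac{\sqrt{5547418022320878}}{198442}$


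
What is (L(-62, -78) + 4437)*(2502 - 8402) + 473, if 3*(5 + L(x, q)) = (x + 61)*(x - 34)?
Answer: -26337127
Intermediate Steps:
L(x, q) = -5 + (-34 + x)*(61 + x)/3 (L(x, q) = -5 + ((x + 61)*(x - 34))/3 = -5 + ((61 + x)*(-34 + x))/3 = -5 + ((-34 + x)*(61 + x))/3 = -5 + (-34 + x)*(61 + x)/3)
(L(-62, -78) + 4437)*(2502 - 8402) + 473 = ((-2089/3 + 9*(-62) + (⅓)*(-62)²) + 4437)*(2502 - 8402) + 473 = ((-2089/3 - 558 + (⅓)*3844) + 4437)*(-5900) + 473 = ((-2089/3 - 558 + 3844/3) + 4437)*(-5900) + 473 = (27 + 4437)*(-5900) + 473 = 4464*(-5900) + 473 = -26337600 + 473 = -26337127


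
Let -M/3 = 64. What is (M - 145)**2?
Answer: 113569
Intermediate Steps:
M = -192 (M = -3*64 = -192)
(M - 145)**2 = (-192 - 145)**2 = (-337)**2 = 113569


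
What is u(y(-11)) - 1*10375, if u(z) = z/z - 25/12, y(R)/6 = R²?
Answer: -124513/12 ≈ -10376.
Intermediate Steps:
y(R) = 6*R²
u(z) = -13/12 (u(z) = 1 - 25*1/12 = 1 - 25/12 = -13/12)
u(y(-11)) - 1*10375 = -13/12 - 1*10375 = -13/12 - 10375 = -124513/12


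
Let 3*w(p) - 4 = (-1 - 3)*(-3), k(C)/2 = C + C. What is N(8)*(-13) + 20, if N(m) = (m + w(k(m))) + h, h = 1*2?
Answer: -538/3 ≈ -179.33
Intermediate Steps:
k(C) = 4*C (k(C) = 2*(C + C) = 2*(2*C) = 4*C)
w(p) = 16/3 (w(p) = 4/3 + ((-1 - 3)*(-3))/3 = 4/3 + (-4*(-3))/3 = 4/3 + (⅓)*12 = 4/3 + 4 = 16/3)
h = 2
N(m) = 22/3 + m (N(m) = (m + 16/3) + 2 = (16/3 + m) + 2 = 22/3 + m)
N(8)*(-13) + 20 = (22/3 + 8)*(-13) + 20 = (46/3)*(-13) + 20 = -598/3 + 20 = -538/3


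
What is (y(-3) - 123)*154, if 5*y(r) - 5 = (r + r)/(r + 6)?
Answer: -94248/5 ≈ -18850.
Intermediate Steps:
y(r) = 1 + 2*r/(5*(6 + r)) (y(r) = 1 + ((r + r)/(r + 6))/5 = 1 + ((2*r)/(6 + r))/5 = 1 + (2*r/(6 + r))/5 = 1 + 2*r/(5*(6 + r)))
(y(-3) - 123)*154 = ((30 + 7*(-3))/(5*(6 - 3)) - 123)*154 = ((⅕)*(30 - 21)/3 - 123)*154 = ((⅕)*(⅓)*9 - 123)*154 = (⅗ - 123)*154 = -612/5*154 = -94248/5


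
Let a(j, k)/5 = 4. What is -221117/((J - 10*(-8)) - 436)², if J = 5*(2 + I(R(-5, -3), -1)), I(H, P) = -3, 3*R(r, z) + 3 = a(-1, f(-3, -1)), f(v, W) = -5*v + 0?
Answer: -221117/130321 ≈ -1.6967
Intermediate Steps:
f(v, W) = -5*v
a(j, k) = 20 (a(j, k) = 5*4 = 20)
R(r, z) = 17/3 (R(r, z) = -1 + (⅓)*20 = -1 + 20/3 = 17/3)
J = -5 (J = 5*(2 - 3) = 5*(-1) = -5)
-221117/((J - 10*(-8)) - 436)² = -221117/((-5 - 10*(-8)) - 436)² = -221117/((-5 + 80) - 436)² = -221117/(75 - 436)² = -221117/((-361)²) = -221117/130321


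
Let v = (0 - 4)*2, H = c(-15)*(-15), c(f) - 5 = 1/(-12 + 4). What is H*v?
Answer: 585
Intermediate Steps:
c(f) = 39/8 (c(f) = 5 + 1/(-12 + 4) = 5 + 1/(-8) = 5 - ⅛ = 39/8)
H = -585/8 (H = (39/8)*(-15) = -585/8 ≈ -73.125)
v = -8 (v = -4*2 = -8)
H*v = -585/8*(-8) = 585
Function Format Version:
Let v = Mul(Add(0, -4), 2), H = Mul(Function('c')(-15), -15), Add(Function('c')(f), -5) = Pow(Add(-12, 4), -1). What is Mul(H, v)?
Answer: 585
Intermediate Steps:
Function('c')(f) = Rational(39, 8) (Function('c')(f) = Add(5, Pow(Add(-12, 4), -1)) = Add(5, Pow(-8, -1)) = Add(5, Rational(-1, 8)) = Rational(39, 8))
H = Rational(-585, 8) (H = Mul(Rational(39, 8), -15) = Rational(-585, 8) ≈ -73.125)
v = -8 (v = Mul(-4, 2) = -8)
Mul(H, v) = Mul(Rational(-585, 8), -8) = 585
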